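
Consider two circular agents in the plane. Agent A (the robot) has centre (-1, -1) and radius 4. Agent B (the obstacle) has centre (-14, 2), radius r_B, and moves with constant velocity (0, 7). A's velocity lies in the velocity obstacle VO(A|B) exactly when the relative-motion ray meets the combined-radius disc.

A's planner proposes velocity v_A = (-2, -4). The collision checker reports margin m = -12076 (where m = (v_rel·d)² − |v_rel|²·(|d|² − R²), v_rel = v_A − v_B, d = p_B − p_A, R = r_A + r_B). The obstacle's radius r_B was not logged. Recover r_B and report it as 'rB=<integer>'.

m = -12076
d = (-13, 3);  v_rel = (-2, -11),  |v_rel|² = 125
v_rel×d = (-2)·(3) − (-11)·(-13) = -149
since m = R²·125 − (-149)²:  R² = (22201 + -12076) / 125 = 81
R = √81 = 9  ⇒  r_B = 9 − 4 = 5

rB=5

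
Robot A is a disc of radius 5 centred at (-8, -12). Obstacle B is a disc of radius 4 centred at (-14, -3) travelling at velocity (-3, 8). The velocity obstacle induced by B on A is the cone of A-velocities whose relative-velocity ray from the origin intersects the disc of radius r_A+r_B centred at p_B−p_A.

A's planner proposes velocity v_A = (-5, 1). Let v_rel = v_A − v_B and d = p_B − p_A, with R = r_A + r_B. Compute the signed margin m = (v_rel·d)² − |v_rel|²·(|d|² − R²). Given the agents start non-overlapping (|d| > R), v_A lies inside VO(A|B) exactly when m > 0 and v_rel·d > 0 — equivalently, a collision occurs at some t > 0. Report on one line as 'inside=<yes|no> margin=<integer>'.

d = (-6, 9),  |d|² = 117;  R = 5+4 = 9,  c = 117−9² = 36
v_rel = (-2, -7),  |v_rel|² = 53;  v_rel·d = (-2)·(-6) + (-7)·(9) = -51
53·t² + 102·t + 36 = 0  ⇒  m = (-51)² − 53·36 = 693
m = 693 > 0,  v_rel·d = -51 < 0  ⇒  outside

inside=no margin=693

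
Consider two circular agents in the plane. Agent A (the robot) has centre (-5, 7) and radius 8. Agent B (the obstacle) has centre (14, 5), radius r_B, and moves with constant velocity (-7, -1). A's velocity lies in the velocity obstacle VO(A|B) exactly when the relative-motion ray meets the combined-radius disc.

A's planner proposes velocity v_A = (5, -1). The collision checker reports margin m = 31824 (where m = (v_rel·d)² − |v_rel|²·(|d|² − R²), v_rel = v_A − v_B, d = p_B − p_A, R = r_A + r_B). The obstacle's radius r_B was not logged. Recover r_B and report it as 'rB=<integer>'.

m = 31824
d = (19, -2);  v_rel = (12, 0),  |v_rel|² = 144
v_rel×d = (12)·(-2) − (0)·(19) = -24
since m = R²·144 − (-24)²:  R² = (576 + 31824) / 144 = 225
R = √225 = 15  ⇒  r_B = 15 − 8 = 7

rB=7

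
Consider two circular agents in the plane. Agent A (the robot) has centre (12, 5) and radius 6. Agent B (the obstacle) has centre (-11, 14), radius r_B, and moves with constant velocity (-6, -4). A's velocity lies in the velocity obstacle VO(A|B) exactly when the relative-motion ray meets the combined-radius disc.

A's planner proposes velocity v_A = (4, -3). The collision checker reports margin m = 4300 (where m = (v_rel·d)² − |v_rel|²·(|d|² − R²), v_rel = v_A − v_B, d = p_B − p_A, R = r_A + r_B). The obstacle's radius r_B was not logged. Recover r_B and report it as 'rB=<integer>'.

m = 4300
d = (-23, 9);  v_rel = (10, 1),  |v_rel|² = 101
v_rel×d = (10)·(9) − (1)·(-23) = 113
since m = R²·101 − 113²:  R² = (12769 + 4300) / 101 = 169
R = √169 = 13  ⇒  r_B = 13 − 6 = 7

rB=7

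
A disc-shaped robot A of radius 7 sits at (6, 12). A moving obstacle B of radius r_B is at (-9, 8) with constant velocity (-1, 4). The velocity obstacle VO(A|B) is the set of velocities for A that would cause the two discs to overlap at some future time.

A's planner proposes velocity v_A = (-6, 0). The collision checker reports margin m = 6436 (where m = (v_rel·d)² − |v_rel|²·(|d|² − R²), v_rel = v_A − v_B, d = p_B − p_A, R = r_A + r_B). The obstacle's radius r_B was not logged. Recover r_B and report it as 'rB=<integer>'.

m = 6436
d = (-15, -4);  v_rel = (-5, -4),  |v_rel|² = 41
v_rel×d = (-5)·(-4) − (-4)·(-15) = -40
since m = R²·41 − (-40)²:  R² = (1600 + 6436) / 41 = 196
R = √196 = 14  ⇒  r_B = 14 − 7 = 7

rB=7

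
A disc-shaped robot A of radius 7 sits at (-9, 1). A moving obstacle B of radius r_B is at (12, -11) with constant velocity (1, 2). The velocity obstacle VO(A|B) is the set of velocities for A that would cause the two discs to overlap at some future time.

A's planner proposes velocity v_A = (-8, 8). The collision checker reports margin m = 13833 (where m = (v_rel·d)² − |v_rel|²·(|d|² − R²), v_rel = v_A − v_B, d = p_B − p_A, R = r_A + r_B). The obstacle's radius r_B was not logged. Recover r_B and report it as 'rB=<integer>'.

m = 13833
d = (21, -12);  v_rel = (-9, 6),  |v_rel|² = 117
v_rel×d = (-9)·(-12) − (6)·(21) = -18
since m = R²·117 − (-18)²:  R² = (324 + 13833) / 117 = 121
R = √121 = 11  ⇒  r_B = 11 − 7 = 4

rB=4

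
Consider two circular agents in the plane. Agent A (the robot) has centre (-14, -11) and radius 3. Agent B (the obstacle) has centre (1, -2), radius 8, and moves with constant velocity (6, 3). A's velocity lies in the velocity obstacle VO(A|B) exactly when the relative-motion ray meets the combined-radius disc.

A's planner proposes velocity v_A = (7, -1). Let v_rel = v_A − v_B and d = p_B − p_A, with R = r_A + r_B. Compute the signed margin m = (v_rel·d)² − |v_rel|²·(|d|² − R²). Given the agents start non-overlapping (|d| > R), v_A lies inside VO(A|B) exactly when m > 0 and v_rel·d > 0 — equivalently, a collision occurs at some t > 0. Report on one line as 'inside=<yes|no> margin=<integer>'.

d = (15, 9),  |d|² = 306;  R = 3+8 = 11,  c = 306−11² = 185
v_rel = (1, -4),  |v_rel|² = 17;  v_rel·d = (1)·(15) + (-4)·(9) = -21
17·t² + 42·t + 185 = 0  ⇒  m = (-21)² − 17·185 = -2704
m = -2704 < 0,  v_rel·d = -21 < 0  ⇒  outside

inside=no margin=-2704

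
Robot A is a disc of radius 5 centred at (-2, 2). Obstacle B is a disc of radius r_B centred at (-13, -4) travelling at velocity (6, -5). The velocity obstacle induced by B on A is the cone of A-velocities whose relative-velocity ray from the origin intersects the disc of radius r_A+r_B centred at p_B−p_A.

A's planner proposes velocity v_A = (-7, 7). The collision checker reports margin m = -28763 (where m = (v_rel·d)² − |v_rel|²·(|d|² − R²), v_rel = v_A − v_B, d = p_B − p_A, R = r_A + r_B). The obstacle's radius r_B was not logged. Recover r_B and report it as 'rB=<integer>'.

m = -28763
d = (-11, -6);  v_rel = (-13, 12),  |v_rel|² = 313
v_rel×d = (-13)·(-6) − (12)·(-11) = 210
since m = R²·313 − 210²:  R² = (44100 + -28763) / 313 = 49
R = √49 = 7  ⇒  r_B = 7 − 5 = 2

rB=2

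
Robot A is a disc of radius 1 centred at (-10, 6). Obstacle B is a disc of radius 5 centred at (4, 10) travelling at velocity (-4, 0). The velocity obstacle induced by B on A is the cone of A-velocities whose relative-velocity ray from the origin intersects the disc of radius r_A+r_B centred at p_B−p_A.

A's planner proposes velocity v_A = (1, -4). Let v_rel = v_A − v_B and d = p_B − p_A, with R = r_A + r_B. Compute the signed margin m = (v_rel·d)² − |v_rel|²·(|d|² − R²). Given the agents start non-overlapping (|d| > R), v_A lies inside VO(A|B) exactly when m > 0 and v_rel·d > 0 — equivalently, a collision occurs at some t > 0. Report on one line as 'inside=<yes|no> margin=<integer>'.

d = (14, 4),  |d|² = 212;  R = 1+5 = 6,  c = 212−6² = 176
v_rel = (5, -4),  |v_rel|² = 41;  v_rel·d = (5)·(14) + (-4)·(4) = 54
41·t² − 108·t + 176 = 0  ⇒  m = 54² − 41·176 = -4300
m = -4300 < 0,  v_rel·d = 54 > 0  ⇒  outside

inside=no margin=-4300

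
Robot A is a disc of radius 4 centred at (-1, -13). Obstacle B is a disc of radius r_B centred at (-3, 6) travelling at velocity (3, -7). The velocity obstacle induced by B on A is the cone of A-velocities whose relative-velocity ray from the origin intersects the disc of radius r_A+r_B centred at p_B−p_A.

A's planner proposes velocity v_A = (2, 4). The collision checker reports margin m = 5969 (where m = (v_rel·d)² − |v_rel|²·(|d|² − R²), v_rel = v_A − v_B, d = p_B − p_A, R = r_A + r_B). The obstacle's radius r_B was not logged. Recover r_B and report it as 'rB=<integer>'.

m = 5969
d = (-2, 19);  v_rel = (-1, 11),  |v_rel|² = 122
v_rel×d = (-1)·(19) − (11)·(-2) = 3
since m = R²·122 − 3²:  R² = (9 + 5969) / 122 = 49
R = √49 = 7  ⇒  r_B = 7 − 4 = 3

rB=3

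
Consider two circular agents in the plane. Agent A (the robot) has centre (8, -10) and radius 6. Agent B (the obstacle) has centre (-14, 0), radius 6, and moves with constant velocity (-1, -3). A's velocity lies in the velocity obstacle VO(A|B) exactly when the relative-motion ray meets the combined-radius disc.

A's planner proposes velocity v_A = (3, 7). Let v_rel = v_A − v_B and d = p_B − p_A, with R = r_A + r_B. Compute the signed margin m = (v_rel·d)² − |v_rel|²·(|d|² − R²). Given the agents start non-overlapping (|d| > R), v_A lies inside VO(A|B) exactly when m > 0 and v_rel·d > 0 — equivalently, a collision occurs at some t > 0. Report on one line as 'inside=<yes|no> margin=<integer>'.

d = (-22, 10),  |d|² = 584;  R = 6+6 = 12,  c = 584−12² = 440
v_rel = (4, 10),  |v_rel|² = 116;  v_rel·d = (4)·(-22) + (10)·(10) = 12
116·t² − 24·t + 440 = 0  ⇒  m = 12² − 116·440 = -50896
m = -50896 < 0,  v_rel·d = 12 > 0  ⇒  outside

inside=no margin=-50896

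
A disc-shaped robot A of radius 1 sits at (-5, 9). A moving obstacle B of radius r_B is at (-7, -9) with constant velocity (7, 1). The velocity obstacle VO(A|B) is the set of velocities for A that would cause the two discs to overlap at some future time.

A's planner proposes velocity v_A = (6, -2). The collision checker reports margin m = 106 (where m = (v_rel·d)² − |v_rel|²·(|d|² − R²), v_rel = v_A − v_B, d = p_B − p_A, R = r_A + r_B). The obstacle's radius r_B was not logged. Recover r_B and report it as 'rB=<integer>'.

m = 106
d = (-2, -18);  v_rel = (-1, -3),  |v_rel|² = 10
v_rel×d = (-1)·(-18) − (-3)·(-2) = 12
since m = R²·10 − 12²:  R² = (144 + 106) / 10 = 25
R = √25 = 5  ⇒  r_B = 5 − 1 = 4

rB=4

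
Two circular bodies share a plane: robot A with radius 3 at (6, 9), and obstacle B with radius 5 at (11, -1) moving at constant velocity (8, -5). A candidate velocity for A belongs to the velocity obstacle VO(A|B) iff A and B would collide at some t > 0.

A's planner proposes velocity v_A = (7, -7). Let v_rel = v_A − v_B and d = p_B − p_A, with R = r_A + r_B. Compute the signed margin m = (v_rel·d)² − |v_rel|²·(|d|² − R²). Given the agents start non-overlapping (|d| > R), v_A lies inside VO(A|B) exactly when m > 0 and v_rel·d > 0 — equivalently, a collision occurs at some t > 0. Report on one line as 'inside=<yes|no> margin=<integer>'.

d = (5, -10),  |d|² = 125;  R = 3+5 = 8,  c = 125−8² = 61
v_rel = (-1, -2),  |v_rel|² = 5;  v_rel·d = (-1)·(5) + (-2)·(-10) = 15
5·t² − 30·t + 61 = 0  ⇒  m = 15² − 5·61 = -80
m = -80 < 0,  v_rel·d = 15 > 0  ⇒  outside

inside=no margin=-80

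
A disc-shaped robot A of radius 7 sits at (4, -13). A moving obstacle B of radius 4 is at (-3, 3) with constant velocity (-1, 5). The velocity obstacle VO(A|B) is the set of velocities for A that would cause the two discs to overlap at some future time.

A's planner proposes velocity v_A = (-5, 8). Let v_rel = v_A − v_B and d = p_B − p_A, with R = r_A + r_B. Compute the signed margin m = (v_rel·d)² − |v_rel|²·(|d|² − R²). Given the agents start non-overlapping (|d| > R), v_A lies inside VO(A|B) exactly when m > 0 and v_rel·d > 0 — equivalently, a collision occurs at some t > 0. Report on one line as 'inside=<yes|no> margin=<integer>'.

d = (-7, 16),  |d|² = 305;  R = 7+4 = 11,  c = 305−11² = 184
v_rel = (-4, 3),  |v_rel|² = 25;  v_rel·d = (-4)·(-7) + (3)·(16) = 76
25·t² − 152·t + 184 = 0  ⇒  m = 76² − 25·184 = 1176
m = 1176 > 0,  v_rel·d = 76 > 0  ⇒  inside

inside=yes margin=1176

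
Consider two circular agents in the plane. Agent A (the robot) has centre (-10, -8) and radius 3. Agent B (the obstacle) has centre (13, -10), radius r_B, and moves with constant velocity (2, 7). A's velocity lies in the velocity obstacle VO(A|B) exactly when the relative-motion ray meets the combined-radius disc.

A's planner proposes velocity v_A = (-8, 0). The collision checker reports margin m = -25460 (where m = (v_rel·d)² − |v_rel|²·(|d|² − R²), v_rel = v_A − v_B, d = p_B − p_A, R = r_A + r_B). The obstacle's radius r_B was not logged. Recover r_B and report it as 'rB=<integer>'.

m = -25460
d = (23, -2);  v_rel = (-10, -7),  |v_rel|² = 149
v_rel×d = (-10)·(-2) − (-7)·(23) = 181
since m = R²·149 − 181²:  R² = (32761 + -25460) / 149 = 49
R = √49 = 7  ⇒  r_B = 7 − 3 = 4

rB=4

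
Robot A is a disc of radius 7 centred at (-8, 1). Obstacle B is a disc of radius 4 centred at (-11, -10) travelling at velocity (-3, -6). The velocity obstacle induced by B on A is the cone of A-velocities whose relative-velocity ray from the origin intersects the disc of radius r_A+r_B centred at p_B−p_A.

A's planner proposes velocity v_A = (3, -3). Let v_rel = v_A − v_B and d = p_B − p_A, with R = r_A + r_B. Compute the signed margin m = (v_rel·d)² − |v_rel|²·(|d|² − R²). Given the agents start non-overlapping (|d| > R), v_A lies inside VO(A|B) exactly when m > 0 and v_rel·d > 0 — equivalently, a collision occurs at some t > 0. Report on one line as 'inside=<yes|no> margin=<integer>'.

d = (-3, -11),  |d|² = 130;  R = 7+4 = 11,  c = 130−11² = 9
v_rel = (6, 3),  |v_rel|² = 45;  v_rel·d = (6)·(-3) + (3)·(-11) = -51
45·t² + 102·t + 9 = 0  ⇒  m = (-51)² − 45·9 = 2196
m = 2196 > 0,  v_rel·d = -51 < 0  ⇒  outside

inside=no margin=2196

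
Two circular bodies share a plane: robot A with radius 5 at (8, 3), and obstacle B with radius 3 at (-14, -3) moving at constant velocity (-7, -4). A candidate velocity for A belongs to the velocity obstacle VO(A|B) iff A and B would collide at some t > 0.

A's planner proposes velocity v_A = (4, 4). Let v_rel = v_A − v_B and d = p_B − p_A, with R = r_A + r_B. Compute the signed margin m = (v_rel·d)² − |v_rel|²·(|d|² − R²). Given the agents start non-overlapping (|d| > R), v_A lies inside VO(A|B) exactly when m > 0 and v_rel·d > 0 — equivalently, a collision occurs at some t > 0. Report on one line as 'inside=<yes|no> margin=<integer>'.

d = (-22, -6),  |d|² = 520;  R = 5+3 = 8,  c = 520−8² = 456
v_rel = (11, 8),  |v_rel|² = 185;  v_rel·d = (11)·(-22) + (8)·(-6) = -290
185·t² + 580·t + 456 = 0  ⇒  m = (-290)² − 185·456 = -260
m = -260 < 0,  v_rel·d = -290 < 0  ⇒  outside

inside=no margin=-260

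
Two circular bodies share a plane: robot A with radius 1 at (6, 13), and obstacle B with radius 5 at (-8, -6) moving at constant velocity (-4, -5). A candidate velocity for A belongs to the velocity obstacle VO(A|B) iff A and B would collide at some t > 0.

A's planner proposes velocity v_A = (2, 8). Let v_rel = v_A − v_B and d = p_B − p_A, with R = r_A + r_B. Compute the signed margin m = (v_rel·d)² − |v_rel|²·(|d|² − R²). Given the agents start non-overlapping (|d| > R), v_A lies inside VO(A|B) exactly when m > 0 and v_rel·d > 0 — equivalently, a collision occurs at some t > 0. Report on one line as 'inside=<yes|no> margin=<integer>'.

d = (-14, -19),  |d|² = 557;  R = 1+5 = 6,  c = 557−6² = 521
v_rel = (6, 13),  |v_rel|² = 205;  v_rel·d = (6)·(-14) + (13)·(-19) = -331
205·t² + 662·t + 521 = 0  ⇒  m = (-331)² − 205·521 = 2756
m = 2756 > 0,  v_rel·d = -331 < 0  ⇒  outside

inside=no margin=2756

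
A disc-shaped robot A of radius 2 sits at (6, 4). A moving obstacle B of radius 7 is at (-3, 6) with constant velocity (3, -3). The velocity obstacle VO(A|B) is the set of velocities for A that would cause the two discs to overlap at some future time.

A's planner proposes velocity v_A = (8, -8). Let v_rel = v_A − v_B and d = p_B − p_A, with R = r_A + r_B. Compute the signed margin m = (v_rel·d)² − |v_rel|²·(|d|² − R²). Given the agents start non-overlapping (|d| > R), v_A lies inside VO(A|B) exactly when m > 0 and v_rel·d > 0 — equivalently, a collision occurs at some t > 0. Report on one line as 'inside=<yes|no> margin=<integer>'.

d = (-9, 2),  |d|² = 85;  R = 2+7 = 9,  c = 85−9² = 4
v_rel = (5, -5),  |v_rel|² = 50;  v_rel·d = (5)·(-9) + (-5)·(2) = -55
50·t² + 110·t + 4 = 0  ⇒  m = (-55)² − 50·4 = 2825
m = 2825 > 0,  v_rel·d = -55 < 0  ⇒  outside

inside=no margin=2825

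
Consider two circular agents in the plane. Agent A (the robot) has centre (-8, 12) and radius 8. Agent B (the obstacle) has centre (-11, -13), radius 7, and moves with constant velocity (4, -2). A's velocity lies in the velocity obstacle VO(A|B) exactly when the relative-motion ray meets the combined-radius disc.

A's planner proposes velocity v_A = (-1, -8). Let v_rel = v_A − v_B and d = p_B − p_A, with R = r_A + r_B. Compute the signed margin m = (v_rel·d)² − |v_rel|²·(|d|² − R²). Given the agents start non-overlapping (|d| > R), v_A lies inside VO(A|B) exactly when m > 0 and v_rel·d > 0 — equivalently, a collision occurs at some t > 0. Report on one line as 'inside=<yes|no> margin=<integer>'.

d = (-3, -25),  |d|² = 634;  R = 8+7 = 15,  c = 634−15² = 409
v_rel = (-5, -6),  |v_rel|² = 61;  v_rel·d = (-5)·(-3) + (-6)·(-25) = 165
61·t² − 330·t + 409 = 0  ⇒  m = 165² − 61·409 = 2276
m = 2276 > 0,  v_rel·d = 165 > 0  ⇒  inside

inside=yes margin=2276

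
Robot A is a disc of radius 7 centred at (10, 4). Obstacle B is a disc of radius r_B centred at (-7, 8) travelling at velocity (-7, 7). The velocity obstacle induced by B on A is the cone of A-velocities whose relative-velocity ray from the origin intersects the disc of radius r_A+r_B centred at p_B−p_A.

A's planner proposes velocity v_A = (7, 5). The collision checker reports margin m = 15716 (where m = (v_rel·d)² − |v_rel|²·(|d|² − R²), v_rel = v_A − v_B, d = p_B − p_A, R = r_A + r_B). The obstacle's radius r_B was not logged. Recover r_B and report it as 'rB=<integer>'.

m = 15716
d = (-17, 4);  v_rel = (14, -2),  |v_rel|² = 200
v_rel×d = (14)·(4) − (-2)·(-17) = 22
since m = R²·200 − 22²:  R² = (484 + 15716) / 200 = 81
R = √81 = 9  ⇒  r_B = 9 − 7 = 2

rB=2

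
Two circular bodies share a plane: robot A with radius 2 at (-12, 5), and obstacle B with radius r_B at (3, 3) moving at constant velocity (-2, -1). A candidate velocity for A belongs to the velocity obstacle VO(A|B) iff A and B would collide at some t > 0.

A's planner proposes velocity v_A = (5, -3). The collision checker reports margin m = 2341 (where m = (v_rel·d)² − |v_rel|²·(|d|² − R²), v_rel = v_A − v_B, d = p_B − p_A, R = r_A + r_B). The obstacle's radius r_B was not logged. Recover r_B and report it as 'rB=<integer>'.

m = 2341
d = (15, -2);  v_rel = (7, -2),  |v_rel|² = 53
v_rel×d = (7)·(-2) − (-2)·(15) = 16
since m = R²·53 − 16²:  R² = (256 + 2341) / 53 = 49
R = √49 = 7  ⇒  r_B = 7 − 2 = 5

rB=5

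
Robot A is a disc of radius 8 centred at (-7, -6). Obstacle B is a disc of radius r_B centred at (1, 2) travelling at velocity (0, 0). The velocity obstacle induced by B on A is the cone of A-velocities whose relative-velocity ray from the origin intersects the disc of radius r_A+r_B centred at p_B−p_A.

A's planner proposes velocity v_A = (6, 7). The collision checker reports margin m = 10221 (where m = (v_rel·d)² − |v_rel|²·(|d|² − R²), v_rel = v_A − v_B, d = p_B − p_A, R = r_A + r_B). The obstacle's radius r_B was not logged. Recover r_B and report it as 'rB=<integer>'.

m = 10221
d = (8, 8);  v_rel = (6, 7),  |v_rel|² = 85
v_rel×d = (6)·(8) − (7)·(8) = -8
since m = R²·85 − (-8)²:  R² = (64 + 10221) / 85 = 121
R = √121 = 11  ⇒  r_B = 11 − 8 = 3

rB=3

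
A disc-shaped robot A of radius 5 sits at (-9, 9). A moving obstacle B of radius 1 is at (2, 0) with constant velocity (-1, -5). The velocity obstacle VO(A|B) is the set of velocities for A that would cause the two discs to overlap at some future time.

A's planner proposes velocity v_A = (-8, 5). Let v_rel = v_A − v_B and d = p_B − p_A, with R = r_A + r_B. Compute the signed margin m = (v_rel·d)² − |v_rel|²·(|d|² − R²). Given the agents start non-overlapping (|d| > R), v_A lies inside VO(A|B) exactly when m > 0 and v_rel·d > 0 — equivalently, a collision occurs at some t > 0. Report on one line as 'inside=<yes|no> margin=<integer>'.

d = (11, -9),  |d|² = 202;  R = 5+1 = 6,  c = 202−6² = 166
v_rel = (-7, 10),  |v_rel|² = 149;  v_rel·d = (-7)·(11) + (10)·(-9) = -167
149·t² + 334·t + 166 = 0  ⇒  m = (-167)² − 149·166 = 3155
m = 3155 > 0,  v_rel·d = -167 < 0  ⇒  outside

inside=no margin=3155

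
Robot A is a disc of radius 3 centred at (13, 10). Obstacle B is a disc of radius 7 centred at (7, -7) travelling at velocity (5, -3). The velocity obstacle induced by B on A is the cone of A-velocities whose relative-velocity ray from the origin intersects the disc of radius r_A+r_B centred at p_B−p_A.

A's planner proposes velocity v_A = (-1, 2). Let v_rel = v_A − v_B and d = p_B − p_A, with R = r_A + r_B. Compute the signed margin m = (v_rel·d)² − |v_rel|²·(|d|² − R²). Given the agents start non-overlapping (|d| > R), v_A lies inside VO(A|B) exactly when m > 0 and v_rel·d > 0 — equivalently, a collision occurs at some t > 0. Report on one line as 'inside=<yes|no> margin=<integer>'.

d = (-6, -17),  |d|² = 325;  R = 3+7 = 10,  c = 325−10² = 225
v_rel = (-6, 5),  |v_rel|² = 61;  v_rel·d = (-6)·(-6) + (5)·(-17) = -49
61·t² + 98·t + 225 = 0  ⇒  m = (-49)² − 61·225 = -11324
m = -11324 < 0,  v_rel·d = -49 < 0  ⇒  outside

inside=no margin=-11324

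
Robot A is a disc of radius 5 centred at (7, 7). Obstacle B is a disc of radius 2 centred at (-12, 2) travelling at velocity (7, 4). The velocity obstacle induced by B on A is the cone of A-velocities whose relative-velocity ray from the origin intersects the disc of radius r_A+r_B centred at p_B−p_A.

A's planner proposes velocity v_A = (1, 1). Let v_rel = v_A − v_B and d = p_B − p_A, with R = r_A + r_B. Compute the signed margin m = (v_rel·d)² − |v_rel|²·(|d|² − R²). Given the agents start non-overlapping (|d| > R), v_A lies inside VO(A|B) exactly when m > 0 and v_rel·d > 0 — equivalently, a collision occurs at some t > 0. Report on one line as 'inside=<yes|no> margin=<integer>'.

d = (-19, -5),  |d|² = 386;  R = 5+2 = 7,  c = 386−7² = 337
v_rel = (-6, -3),  |v_rel|² = 45;  v_rel·d = (-6)·(-19) + (-3)·(-5) = 129
45·t² − 258·t + 337 = 0  ⇒  m = 129² − 45·337 = 1476
m = 1476 > 0,  v_rel·d = 129 > 0  ⇒  inside

inside=yes margin=1476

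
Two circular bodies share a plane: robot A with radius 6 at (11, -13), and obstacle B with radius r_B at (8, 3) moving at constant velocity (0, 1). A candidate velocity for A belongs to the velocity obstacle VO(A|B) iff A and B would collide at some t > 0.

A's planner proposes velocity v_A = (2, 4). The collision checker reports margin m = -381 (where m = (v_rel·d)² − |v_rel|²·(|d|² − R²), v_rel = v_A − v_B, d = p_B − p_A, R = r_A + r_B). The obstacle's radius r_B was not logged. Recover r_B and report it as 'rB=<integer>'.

m = -381
d = (-3, 16);  v_rel = (2, 3),  |v_rel|² = 13
v_rel×d = (2)·(16) − (3)·(-3) = 41
since m = R²·13 − 41²:  R² = (1681 + -381) / 13 = 100
R = √100 = 10  ⇒  r_B = 10 − 6 = 4

rB=4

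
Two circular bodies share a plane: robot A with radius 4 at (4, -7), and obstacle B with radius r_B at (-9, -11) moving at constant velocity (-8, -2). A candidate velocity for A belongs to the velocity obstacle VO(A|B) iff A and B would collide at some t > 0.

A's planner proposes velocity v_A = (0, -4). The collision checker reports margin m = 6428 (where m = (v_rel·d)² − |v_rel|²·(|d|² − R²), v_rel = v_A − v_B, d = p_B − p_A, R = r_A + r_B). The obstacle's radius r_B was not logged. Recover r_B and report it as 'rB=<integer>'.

m = 6428
d = (-13, -4);  v_rel = (8, -2),  |v_rel|² = 68
v_rel×d = (8)·(-4) − (-2)·(-13) = -58
since m = R²·68 − (-58)²:  R² = (3364 + 6428) / 68 = 144
R = √144 = 12  ⇒  r_B = 12 − 4 = 8

rB=8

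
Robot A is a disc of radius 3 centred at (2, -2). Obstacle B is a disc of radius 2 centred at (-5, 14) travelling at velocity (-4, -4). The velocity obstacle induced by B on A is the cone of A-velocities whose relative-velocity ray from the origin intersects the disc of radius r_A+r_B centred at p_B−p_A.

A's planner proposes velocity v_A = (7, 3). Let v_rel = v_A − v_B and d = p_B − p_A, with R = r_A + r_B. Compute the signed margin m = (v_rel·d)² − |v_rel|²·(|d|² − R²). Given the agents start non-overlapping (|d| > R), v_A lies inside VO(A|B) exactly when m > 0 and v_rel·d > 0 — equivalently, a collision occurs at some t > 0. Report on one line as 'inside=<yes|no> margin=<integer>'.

d = (-7, 16),  |d|² = 305;  R = 3+2 = 5,  c = 305−5² = 280
v_rel = (11, 7),  |v_rel|² = 170;  v_rel·d = (11)·(-7) + (7)·(16) = 35
170·t² − 70·t + 280 = 0  ⇒  m = 35² − 170·280 = -46375
m = -46375 < 0,  v_rel·d = 35 > 0  ⇒  outside

inside=no margin=-46375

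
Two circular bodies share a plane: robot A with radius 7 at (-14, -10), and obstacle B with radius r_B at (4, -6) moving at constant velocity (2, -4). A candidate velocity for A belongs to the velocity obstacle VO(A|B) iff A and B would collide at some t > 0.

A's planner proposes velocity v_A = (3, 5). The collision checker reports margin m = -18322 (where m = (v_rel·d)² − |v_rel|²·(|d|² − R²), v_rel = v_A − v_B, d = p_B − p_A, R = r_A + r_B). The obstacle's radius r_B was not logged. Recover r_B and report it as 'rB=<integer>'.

m = -18322
d = (18, 4);  v_rel = (1, 9),  |v_rel|² = 82
v_rel×d = (1)·(4) − (9)·(18) = -158
since m = R²·82 − (-158)²:  R² = (24964 + -18322) / 82 = 81
R = √81 = 9  ⇒  r_B = 9 − 7 = 2

rB=2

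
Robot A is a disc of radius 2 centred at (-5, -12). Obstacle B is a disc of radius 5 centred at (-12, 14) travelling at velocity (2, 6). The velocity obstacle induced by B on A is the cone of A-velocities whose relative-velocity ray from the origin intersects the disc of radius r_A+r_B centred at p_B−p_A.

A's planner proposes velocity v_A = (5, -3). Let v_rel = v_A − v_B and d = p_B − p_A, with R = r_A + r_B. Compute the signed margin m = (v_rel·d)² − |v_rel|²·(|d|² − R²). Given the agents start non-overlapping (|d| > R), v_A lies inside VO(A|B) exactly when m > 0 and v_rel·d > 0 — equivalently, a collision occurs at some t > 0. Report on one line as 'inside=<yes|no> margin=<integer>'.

d = (-7, 26),  |d|² = 725;  R = 2+5 = 7,  c = 725−7² = 676
v_rel = (3, -9),  |v_rel|² = 90;  v_rel·d = (3)·(-7) + (-9)·(26) = -255
90·t² + 510·t + 676 = 0  ⇒  m = (-255)² − 90·676 = 4185
m = 4185 > 0,  v_rel·d = -255 < 0  ⇒  outside

inside=no margin=4185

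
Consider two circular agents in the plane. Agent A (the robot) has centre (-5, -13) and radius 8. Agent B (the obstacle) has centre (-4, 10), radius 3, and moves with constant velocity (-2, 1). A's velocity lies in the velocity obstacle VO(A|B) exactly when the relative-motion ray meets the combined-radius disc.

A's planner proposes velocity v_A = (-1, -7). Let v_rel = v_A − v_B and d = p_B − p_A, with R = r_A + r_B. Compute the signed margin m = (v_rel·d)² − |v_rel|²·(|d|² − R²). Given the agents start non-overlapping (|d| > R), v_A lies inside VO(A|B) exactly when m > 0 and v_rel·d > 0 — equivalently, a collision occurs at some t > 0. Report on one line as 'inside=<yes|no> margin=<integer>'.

d = (1, 23),  |d|² = 530;  R = 8+3 = 11,  c = 530−11² = 409
v_rel = (1, -8),  |v_rel|² = 65;  v_rel·d = (1)·(1) + (-8)·(23) = -183
65·t² + 366·t + 409 = 0  ⇒  m = (-183)² − 65·409 = 6904
m = 6904 > 0,  v_rel·d = -183 < 0  ⇒  outside

inside=no margin=6904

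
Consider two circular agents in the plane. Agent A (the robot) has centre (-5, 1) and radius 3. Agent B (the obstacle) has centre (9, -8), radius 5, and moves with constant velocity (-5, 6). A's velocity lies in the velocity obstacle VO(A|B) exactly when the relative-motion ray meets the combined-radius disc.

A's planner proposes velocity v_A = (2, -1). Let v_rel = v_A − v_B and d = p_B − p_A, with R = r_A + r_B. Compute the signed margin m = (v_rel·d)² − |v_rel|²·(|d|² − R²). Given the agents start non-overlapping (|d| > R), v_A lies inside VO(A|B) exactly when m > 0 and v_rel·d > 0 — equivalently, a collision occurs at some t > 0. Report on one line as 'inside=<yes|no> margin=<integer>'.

d = (14, -9),  |d|² = 277;  R = 3+5 = 8,  c = 277−8² = 213
v_rel = (7, -7),  |v_rel|² = 98;  v_rel·d = (7)·(14) + (-7)·(-9) = 161
98·t² − 322·t + 213 = 0  ⇒  m = 161² − 98·213 = 5047
m = 5047 > 0,  v_rel·d = 161 > 0  ⇒  inside

inside=yes margin=5047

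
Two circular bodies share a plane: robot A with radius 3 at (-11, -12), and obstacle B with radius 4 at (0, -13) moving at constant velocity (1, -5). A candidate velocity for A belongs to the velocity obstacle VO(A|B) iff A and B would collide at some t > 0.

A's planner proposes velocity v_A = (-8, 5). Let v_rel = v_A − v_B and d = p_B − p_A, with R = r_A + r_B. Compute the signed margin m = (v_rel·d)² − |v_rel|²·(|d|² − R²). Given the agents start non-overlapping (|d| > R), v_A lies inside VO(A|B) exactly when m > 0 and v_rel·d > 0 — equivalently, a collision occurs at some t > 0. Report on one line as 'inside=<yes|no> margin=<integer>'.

d = (11, -1),  |d|² = 122;  R = 3+4 = 7,  c = 122−7² = 73
v_rel = (-9, 10),  |v_rel|² = 181;  v_rel·d = (-9)·(11) + (10)·(-1) = -109
181·t² + 218·t + 73 = 0  ⇒  m = (-109)² − 181·73 = -1332
m = -1332 < 0,  v_rel·d = -109 < 0  ⇒  outside

inside=no margin=-1332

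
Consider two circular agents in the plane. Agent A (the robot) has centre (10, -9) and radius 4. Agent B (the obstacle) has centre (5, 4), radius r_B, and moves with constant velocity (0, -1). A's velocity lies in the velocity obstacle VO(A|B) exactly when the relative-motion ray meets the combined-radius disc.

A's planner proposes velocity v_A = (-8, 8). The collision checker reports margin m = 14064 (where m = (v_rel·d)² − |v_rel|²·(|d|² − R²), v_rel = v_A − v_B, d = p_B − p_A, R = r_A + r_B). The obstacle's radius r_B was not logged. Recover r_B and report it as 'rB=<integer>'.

m = 14064
d = (-5, 13);  v_rel = (-8, 9),  |v_rel|² = 145
v_rel×d = (-8)·(13) − (9)·(-5) = -59
since m = R²·145 − (-59)²:  R² = (3481 + 14064) / 145 = 121
R = √121 = 11  ⇒  r_B = 11 − 4 = 7

rB=7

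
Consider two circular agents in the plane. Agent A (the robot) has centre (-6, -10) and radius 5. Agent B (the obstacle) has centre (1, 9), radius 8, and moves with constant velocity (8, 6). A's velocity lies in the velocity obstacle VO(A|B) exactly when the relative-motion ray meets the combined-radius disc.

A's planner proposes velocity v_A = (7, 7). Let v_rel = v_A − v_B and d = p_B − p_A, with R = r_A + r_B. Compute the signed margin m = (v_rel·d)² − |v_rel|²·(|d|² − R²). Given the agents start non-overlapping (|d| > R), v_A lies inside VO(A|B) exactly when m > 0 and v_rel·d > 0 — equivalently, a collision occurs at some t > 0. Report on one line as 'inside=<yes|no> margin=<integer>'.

d = (7, 19),  |d|² = 410;  R = 5+8 = 13,  c = 410−13² = 241
v_rel = (-1, 1),  |v_rel|² = 2;  v_rel·d = (-1)·(7) + (1)·(19) = 12
2·t² − 24·t + 241 = 0  ⇒  m = 12² − 2·241 = -338
m = -338 < 0,  v_rel·d = 12 > 0  ⇒  outside

inside=no margin=-338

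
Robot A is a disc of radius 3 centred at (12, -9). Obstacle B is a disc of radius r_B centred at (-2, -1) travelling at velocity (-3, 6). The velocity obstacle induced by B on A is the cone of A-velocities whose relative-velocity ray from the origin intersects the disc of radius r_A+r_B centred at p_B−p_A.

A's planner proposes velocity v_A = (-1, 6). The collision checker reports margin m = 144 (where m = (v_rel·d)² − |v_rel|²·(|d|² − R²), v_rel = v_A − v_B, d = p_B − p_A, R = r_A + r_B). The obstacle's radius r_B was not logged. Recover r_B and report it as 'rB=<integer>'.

m = 144
d = (-14, 8);  v_rel = (2, 0),  |v_rel|² = 4
v_rel×d = (2)·(8) − (0)·(-14) = 16
since m = R²·4 − 16²:  R² = (256 + 144) / 4 = 100
R = √100 = 10  ⇒  r_B = 10 − 3 = 7

rB=7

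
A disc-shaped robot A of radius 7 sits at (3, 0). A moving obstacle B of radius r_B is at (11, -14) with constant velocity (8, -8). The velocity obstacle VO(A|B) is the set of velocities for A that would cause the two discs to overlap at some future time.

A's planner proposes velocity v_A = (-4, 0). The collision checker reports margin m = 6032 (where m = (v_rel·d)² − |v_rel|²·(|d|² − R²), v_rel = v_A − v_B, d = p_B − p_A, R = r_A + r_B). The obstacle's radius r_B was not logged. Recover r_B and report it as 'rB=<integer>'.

m = 6032
d = (8, -14);  v_rel = (-12, 8),  |v_rel|² = 208
v_rel×d = (-12)·(-14) − (8)·(8) = 104
since m = R²·208 − 104²:  R² = (10816 + 6032) / 208 = 81
R = √81 = 9  ⇒  r_B = 9 − 7 = 2

rB=2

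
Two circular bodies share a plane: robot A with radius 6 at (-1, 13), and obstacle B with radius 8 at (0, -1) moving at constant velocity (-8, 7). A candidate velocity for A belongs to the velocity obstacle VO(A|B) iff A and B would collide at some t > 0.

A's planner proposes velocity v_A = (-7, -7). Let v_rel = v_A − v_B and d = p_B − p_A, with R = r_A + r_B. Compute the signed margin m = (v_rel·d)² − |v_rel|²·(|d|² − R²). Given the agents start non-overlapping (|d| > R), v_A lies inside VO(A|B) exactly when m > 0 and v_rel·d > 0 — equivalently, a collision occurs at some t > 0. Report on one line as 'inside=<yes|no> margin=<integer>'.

d = (1, -14),  |d|² = 197;  R = 6+8 = 14,  c = 197−14² = 1
v_rel = (1, -14),  |v_rel|² = 197;  v_rel·d = (1)·(1) + (-14)·(-14) = 197
197·t² − 394·t + 1 = 0  ⇒  m = 197² − 197·1 = 38612
m = 38612 > 0,  v_rel·d = 197 > 0  ⇒  inside

inside=yes margin=38612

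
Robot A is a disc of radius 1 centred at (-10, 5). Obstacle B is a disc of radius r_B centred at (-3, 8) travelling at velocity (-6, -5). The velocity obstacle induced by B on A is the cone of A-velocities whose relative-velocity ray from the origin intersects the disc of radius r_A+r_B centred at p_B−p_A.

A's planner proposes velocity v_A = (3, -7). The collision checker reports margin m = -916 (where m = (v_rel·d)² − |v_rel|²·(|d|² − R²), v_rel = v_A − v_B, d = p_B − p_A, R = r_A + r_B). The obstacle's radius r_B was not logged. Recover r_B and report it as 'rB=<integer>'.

m = -916
d = (7, 3);  v_rel = (9, -2),  |v_rel|² = 85
v_rel×d = (9)·(3) − (-2)·(7) = 41
since m = R²·85 − 41²:  R² = (1681 + -916) / 85 = 9
R = √9 = 3  ⇒  r_B = 3 − 1 = 2

rB=2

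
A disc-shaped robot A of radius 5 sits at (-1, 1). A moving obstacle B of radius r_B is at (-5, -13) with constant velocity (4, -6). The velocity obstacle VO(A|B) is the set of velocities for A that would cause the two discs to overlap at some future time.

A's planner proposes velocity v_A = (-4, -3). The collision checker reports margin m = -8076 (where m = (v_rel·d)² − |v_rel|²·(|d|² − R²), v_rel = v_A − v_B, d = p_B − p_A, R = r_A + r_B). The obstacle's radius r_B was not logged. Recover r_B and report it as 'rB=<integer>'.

m = -8076
d = (-4, -14);  v_rel = (-8, 3),  |v_rel|² = 73
v_rel×d = (-8)·(-14) − (3)·(-4) = 124
since m = R²·73 − 124²:  R² = (15376 + -8076) / 73 = 100
R = √100 = 10  ⇒  r_B = 10 − 5 = 5

rB=5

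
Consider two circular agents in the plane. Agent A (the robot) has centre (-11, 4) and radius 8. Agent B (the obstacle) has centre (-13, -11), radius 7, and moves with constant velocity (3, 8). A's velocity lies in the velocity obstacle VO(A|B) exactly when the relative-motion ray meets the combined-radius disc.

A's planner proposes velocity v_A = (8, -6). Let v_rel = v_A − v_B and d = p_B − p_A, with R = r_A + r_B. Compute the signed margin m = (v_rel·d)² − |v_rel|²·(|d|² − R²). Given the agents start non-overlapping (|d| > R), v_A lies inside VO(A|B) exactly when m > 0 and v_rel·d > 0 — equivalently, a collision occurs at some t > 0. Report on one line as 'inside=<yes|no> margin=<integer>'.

d = (-2, -15),  |d|² = 229;  R = 8+7 = 15,  c = 229−15² = 4
v_rel = (5, -14),  |v_rel|² = 221;  v_rel·d = (5)·(-2) + (-14)·(-15) = 200
221·t² − 400·t + 4 = 0  ⇒  m = 200² − 221·4 = 39116
m = 39116 > 0,  v_rel·d = 200 > 0  ⇒  inside

inside=yes margin=39116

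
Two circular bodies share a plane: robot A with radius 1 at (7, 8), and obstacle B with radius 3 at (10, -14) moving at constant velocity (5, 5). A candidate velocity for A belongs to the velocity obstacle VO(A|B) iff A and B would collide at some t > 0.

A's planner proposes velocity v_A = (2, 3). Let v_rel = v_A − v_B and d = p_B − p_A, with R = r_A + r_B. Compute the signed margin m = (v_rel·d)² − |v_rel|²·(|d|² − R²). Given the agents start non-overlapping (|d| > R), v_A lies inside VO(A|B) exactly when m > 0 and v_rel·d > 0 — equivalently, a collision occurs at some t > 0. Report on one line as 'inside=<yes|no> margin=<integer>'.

d = (3, -22),  |d|² = 493;  R = 1+3 = 4,  c = 493−4² = 477
v_rel = (-3, -2),  |v_rel|² = 13;  v_rel·d = (-3)·(3) + (-2)·(-22) = 35
13·t² − 70·t + 477 = 0  ⇒  m = 35² − 13·477 = -4976
m = -4976 < 0,  v_rel·d = 35 > 0  ⇒  outside

inside=no margin=-4976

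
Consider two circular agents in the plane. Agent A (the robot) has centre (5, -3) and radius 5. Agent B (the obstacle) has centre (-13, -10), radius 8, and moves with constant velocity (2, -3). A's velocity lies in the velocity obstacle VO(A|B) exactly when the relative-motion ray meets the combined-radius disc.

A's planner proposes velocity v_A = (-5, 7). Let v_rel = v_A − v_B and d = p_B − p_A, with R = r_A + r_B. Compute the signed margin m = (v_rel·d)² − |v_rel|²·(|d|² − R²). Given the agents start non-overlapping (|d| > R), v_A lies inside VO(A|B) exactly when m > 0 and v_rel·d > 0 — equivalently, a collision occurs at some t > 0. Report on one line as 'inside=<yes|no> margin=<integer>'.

d = (-18, -7),  |d|² = 373;  R = 5+8 = 13,  c = 373−13² = 204
v_rel = (-7, 10),  |v_rel|² = 149;  v_rel·d = (-7)·(-18) + (10)·(-7) = 56
149·t² − 112·t + 204 = 0  ⇒  m = 56² − 149·204 = -27260
m = -27260 < 0,  v_rel·d = 56 > 0  ⇒  outside

inside=no margin=-27260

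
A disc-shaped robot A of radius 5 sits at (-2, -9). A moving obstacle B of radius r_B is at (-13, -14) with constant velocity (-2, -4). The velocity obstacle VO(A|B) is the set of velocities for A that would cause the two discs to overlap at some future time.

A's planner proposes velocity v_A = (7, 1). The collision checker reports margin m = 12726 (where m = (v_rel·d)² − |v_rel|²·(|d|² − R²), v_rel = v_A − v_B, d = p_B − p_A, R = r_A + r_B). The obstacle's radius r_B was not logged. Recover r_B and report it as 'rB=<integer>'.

m = 12726
d = (-11, -5);  v_rel = (9, 5),  |v_rel|² = 106
v_rel×d = (9)·(-5) − (5)·(-11) = 10
since m = R²·106 − 10²:  R² = (100 + 12726) / 106 = 121
R = √121 = 11  ⇒  r_B = 11 − 5 = 6

rB=6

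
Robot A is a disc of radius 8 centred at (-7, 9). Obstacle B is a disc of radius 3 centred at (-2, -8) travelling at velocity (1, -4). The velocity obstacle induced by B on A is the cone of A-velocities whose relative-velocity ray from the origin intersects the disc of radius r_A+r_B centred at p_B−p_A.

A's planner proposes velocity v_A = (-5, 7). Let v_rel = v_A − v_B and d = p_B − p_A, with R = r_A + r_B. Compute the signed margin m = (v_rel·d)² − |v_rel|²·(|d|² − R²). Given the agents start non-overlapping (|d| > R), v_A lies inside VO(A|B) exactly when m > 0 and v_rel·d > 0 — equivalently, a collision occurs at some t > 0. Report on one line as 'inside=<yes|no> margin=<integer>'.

d = (5, -17),  |d|² = 314;  R = 8+3 = 11,  c = 314−11² = 193
v_rel = (-6, 11),  |v_rel|² = 157;  v_rel·d = (-6)·(5) + (11)·(-17) = -217
157·t² + 434·t + 193 = 0  ⇒  m = (-217)² − 157·193 = 16788
m = 16788 > 0,  v_rel·d = -217 < 0  ⇒  outside

inside=no margin=16788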